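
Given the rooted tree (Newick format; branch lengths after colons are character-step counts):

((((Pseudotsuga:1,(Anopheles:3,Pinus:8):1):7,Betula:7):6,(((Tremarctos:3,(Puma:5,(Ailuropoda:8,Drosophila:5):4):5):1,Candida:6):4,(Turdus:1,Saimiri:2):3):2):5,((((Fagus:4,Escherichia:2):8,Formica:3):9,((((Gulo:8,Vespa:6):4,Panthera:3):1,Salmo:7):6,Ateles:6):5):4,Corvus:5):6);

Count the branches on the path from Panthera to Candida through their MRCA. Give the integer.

The MRCA of Panthera and Candida is the root of the tree.
From Panthera up to that node: 6 branches. From Candida up to the same node: 4 branches. Total: 6 + 4 = 10.

10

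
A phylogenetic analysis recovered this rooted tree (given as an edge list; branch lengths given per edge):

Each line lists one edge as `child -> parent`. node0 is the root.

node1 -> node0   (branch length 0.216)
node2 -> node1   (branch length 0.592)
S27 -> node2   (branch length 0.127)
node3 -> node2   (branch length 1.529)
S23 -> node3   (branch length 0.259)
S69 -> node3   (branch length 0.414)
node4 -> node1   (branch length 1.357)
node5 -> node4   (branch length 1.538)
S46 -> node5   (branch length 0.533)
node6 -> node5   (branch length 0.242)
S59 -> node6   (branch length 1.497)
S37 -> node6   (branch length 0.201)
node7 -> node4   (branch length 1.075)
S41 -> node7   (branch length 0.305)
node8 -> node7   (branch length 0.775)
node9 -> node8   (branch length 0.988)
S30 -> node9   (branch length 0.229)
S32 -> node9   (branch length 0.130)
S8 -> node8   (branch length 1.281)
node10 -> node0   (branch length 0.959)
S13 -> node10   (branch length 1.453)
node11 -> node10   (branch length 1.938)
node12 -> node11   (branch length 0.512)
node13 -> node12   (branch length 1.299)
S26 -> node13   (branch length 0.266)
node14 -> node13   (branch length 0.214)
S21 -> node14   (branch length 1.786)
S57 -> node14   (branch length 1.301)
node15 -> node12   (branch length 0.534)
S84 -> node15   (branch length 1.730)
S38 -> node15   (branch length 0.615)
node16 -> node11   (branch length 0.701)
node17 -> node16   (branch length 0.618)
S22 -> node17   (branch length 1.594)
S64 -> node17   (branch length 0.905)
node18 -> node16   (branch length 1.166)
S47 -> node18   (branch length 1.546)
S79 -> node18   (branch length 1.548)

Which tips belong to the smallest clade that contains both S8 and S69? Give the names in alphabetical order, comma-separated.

Tracing S8: it sits inside ((S30,S32),S8).
Tracing S69: it sits inside (S23,S69).
The smallest clade enclosing both is ((S27,(S23,S69)),((S46,(S59,S37)),(S41,((S30,S32),S8)))); the answer is its 10 terminal taxa in alphabetical order.

S23, S27, S30, S32, S37, S41, S46, S59, S69, S8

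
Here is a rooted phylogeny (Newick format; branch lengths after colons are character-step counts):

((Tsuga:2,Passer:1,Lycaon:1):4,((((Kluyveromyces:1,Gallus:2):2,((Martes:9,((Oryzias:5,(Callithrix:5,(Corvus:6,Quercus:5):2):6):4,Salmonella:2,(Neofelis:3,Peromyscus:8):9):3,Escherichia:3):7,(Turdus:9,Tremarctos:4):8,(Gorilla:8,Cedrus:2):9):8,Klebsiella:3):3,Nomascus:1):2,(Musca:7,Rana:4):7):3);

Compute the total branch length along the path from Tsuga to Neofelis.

44

The path runs Tsuga → … → MRCA → … → Neofelis; the MRCA is the root of the tree.
Branch lengths along that path: 2 + 4 + 3 + 2 + 3 + 8 + 7 + 3 + 9 + 3 = 44.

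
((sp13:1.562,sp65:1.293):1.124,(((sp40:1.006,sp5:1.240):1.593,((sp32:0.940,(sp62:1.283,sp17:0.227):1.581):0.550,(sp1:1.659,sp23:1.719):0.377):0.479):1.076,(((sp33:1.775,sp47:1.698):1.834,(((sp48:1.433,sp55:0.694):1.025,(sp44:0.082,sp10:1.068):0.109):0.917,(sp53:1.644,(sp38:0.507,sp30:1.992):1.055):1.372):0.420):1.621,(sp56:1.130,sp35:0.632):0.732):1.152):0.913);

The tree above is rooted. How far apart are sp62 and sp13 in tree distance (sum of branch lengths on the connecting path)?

8.568

The path runs sp62 → … → MRCA → … → sp13; the MRCA is the root of the tree.
Branch lengths along that path: 1.283 + 1.581 + 0.550 + 0.479 + 1.076 + 0.913 + 1.124 + 1.562 = 8.568.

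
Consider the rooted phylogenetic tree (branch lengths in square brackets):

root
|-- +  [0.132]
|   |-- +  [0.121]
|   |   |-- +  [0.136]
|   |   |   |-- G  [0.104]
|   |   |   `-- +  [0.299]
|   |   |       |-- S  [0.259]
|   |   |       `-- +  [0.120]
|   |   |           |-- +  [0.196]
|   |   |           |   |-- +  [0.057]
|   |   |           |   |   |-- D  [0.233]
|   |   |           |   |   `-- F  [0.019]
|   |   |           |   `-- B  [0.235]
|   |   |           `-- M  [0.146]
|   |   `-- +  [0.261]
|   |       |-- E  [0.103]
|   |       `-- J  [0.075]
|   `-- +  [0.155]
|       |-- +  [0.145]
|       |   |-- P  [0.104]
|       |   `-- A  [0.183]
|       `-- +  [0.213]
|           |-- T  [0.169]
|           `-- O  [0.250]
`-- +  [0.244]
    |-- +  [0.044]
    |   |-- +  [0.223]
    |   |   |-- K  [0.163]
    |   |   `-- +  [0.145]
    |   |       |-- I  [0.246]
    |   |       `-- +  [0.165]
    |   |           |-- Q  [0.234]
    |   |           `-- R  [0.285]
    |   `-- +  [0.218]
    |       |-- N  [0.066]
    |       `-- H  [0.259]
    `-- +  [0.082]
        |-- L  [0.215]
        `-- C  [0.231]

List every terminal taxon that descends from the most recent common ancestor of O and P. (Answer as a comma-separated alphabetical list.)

Tracing O: it sits inside (T,O).
Tracing P: it sits inside (P,A).
The smallest clade enclosing both is ((P,A),(T,O)); the answer is its 4 terminal taxa in alphabetical order.

A, O, P, T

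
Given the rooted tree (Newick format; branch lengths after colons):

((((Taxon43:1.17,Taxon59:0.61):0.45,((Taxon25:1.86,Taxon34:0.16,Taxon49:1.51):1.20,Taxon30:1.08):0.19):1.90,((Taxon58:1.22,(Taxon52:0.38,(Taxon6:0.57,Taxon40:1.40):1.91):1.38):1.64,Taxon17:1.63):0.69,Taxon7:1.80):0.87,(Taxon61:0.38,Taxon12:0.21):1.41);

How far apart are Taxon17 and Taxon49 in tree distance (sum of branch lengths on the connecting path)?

The path runs Taxon17 → … → MRCA → … → Taxon49; the MRCA is the node subtending (((Taxon43,Taxon59),((Taxon25,Taxon34,Taxon49),Taxon30)),((Taxon58,(Taxon52,(Taxon6,Taxon40))),Taxon17),Taxon7).
Branch lengths along that path: 1.63 + 0.69 + 1.90 + 0.19 + 1.20 + 1.51 = 7.12.

7.12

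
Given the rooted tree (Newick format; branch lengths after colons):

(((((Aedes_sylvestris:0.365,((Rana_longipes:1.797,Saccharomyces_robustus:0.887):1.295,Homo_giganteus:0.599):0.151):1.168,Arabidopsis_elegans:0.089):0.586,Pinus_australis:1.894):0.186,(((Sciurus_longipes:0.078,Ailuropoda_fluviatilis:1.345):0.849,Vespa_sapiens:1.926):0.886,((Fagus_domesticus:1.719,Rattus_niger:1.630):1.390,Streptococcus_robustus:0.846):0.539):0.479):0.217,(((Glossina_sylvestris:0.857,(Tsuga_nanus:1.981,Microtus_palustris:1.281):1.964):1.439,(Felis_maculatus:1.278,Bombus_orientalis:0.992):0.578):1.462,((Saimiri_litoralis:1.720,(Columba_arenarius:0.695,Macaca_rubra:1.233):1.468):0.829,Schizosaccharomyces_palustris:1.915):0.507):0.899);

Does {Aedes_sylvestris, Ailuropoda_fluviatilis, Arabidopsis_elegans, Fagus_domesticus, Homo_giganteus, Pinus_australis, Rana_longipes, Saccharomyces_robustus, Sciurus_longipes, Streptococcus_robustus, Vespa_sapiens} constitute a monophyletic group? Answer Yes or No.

No

The MRCA of the listed taxa subtends ((((Aedes_sylvestris,((Rana_longipes,Saccharomyces_robustus),Homo_giganteus)),Arabidopsis_elegans),Pinus_australis),(((Sciurus_longipes,Ailuropoda_fluviatilis),Vespa_sapiens),((Fagus_domesticus,Rattus_niger),Streptococcus_robustus))).
That clade also contains Rattus_niger, which is not in the proposed group, so the group is not monophyletic.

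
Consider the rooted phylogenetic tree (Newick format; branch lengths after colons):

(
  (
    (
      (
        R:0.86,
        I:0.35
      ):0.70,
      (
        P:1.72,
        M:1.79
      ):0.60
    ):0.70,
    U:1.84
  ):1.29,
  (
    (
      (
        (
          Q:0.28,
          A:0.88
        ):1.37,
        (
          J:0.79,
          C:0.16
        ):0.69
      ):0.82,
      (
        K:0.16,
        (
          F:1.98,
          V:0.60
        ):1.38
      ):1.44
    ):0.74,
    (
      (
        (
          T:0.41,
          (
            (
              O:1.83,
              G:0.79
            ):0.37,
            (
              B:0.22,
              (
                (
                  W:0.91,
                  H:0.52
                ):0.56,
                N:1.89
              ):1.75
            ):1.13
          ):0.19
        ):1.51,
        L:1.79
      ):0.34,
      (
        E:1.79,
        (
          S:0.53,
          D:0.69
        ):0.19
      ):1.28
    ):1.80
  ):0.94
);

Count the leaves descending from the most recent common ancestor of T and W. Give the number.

The MRCA of T and W is the node subtending (T,((O,G),(B,((W,H),N)))).
That clade contains 7 terminal taxa: B, G, H, N, O, T, W.

7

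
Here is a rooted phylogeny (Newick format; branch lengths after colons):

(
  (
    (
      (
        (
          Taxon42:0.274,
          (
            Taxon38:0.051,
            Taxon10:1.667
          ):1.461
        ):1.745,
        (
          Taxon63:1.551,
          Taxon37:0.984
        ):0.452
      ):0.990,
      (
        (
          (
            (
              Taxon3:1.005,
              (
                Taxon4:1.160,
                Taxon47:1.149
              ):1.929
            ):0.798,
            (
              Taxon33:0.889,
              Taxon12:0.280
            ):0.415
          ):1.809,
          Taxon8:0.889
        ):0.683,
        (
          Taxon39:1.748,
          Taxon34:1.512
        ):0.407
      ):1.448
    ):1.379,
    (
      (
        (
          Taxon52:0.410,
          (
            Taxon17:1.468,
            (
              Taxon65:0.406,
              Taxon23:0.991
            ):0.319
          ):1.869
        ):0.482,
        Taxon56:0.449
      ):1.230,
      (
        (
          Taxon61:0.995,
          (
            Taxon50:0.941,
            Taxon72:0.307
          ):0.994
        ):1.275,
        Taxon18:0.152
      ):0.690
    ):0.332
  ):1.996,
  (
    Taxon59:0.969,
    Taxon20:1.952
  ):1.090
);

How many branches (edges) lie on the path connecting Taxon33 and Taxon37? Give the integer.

The MRCA of Taxon33 and Taxon37 is the node subtending (((Taxon42,(Taxon38,Taxon10)),(Taxon63,Taxon37)),((((Taxon3,(Taxon4,Taxon47)),(Taxon33,Taxon12)),Taxon8),(Taxon39,Taxon34))).
From Taxon33 up to that node: 5 branches. From Taxon37 up to the same node: 3 branches. Total: 5 + 3 = 8.

8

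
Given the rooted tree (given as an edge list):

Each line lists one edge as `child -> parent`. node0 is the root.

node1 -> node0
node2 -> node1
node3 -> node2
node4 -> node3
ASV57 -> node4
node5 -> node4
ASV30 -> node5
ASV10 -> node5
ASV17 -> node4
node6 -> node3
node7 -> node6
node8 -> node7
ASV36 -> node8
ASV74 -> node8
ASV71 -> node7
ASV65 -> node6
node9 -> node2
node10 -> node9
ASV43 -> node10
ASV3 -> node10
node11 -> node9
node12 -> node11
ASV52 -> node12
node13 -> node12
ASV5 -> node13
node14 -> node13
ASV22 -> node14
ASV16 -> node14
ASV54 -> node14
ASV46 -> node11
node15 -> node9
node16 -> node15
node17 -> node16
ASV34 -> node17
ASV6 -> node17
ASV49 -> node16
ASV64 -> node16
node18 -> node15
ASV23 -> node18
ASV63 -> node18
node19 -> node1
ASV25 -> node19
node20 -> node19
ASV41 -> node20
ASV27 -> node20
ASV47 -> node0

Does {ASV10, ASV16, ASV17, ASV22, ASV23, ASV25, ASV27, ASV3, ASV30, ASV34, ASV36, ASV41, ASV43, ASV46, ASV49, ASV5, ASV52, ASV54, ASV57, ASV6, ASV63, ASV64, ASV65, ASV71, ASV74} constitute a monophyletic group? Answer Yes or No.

The most recent common ancestor of these taxa subtends ((((ASV57,(ASV30,ASV10),ASV17),(((ASV36,ASV74),ASV71),ASV65)),((ASV43,ASV3),((ASV52,(ASV5,(ASV22,ASV16,ASV54))),ASV46),(((ASV34,ASV6),ASV49,ASV64),(ASV23,ASV63)))),(ASV25,(ASV41,ASV27))).
That clade has exactly 25 tips — every listed taxon and nothing else — so the group is monophyletic.

Yes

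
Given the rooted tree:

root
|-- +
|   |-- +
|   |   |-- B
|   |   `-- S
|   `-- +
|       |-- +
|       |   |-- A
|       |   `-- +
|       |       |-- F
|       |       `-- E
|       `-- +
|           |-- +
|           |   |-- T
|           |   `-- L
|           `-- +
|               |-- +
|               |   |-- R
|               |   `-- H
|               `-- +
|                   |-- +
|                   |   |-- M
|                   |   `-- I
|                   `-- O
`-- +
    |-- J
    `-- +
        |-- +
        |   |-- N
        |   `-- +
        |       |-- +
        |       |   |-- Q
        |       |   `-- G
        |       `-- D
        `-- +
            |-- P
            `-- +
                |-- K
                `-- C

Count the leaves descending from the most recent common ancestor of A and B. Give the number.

12

The MRCA of A and B is the node subtending ((B,S),((A,(F,E)),((T,L),((R,H),((M,I),O))))).
That clade contains 12 terminal taxa: A, B, E, F, H, I, L, M, O, R, S, T.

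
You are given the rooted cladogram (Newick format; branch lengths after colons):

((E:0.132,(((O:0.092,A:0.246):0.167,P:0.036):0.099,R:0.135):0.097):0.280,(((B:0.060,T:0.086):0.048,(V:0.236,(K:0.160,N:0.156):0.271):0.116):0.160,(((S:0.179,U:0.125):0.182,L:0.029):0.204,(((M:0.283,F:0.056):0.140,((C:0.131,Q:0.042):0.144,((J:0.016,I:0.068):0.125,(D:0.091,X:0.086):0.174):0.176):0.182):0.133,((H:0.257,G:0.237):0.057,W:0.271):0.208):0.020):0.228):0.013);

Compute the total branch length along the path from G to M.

1.058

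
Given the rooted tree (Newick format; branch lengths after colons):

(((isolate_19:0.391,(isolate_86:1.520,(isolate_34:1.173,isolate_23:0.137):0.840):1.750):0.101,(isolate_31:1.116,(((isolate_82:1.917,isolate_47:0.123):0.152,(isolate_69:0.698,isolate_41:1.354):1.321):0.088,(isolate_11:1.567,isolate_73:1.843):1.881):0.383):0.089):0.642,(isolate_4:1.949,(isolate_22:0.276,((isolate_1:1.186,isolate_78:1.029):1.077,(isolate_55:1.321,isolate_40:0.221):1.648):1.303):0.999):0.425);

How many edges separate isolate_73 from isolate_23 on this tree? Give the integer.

The MRCA of isolate_73 and isolate_23 is the node subtending ((isolate_19,(isolate_86,(isolate_34,isolate_23))),(isolate_31,(((isolate_82,isolate_47),(isolate_69,isolate_41)),(isolate_11,isolate_73)))).
From isolate_73 up to that node: 4 branches. From isolate_23 up to the same node: 4 branches. Total: 4 + 4 = 8.

8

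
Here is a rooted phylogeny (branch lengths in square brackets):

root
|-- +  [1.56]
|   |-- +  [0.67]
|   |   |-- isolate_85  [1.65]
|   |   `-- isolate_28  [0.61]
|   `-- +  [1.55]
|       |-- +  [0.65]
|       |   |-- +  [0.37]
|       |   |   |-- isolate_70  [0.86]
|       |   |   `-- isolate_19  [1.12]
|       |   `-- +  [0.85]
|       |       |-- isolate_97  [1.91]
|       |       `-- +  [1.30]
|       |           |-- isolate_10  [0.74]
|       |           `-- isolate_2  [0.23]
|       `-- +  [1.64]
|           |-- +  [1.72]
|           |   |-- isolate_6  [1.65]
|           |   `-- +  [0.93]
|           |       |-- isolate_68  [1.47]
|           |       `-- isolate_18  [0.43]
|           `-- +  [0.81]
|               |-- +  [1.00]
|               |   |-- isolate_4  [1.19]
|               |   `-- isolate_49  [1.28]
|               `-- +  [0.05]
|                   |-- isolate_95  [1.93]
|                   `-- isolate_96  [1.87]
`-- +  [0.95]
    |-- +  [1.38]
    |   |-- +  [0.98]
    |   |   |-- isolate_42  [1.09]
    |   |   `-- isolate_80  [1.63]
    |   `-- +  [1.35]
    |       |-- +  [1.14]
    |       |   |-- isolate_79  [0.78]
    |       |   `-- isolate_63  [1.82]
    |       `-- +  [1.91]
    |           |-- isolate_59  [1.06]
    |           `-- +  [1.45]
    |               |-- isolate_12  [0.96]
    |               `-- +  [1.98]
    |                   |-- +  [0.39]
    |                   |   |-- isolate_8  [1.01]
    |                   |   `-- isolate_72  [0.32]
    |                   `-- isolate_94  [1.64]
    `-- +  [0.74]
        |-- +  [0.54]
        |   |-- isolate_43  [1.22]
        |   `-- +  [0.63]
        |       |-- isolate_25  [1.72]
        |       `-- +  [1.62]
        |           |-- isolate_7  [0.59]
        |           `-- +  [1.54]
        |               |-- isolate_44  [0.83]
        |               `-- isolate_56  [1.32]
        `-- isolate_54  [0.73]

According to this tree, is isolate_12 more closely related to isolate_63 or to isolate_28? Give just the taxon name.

isolate_63

The MRCA of isolate_12 and isolate_63 subtends ((isolate_79,isolate_63),(isolate_59,(isolate_12,((isolate_8,isolate_72),isolate_94)))) (7 taxa).
The MRCA of isolate_12 and isolate_28 is the root, subtending the entire tree (29 taxa).
The first is nested inside the second, so isolate_12 shares a more recent common ancestor with isolate_63.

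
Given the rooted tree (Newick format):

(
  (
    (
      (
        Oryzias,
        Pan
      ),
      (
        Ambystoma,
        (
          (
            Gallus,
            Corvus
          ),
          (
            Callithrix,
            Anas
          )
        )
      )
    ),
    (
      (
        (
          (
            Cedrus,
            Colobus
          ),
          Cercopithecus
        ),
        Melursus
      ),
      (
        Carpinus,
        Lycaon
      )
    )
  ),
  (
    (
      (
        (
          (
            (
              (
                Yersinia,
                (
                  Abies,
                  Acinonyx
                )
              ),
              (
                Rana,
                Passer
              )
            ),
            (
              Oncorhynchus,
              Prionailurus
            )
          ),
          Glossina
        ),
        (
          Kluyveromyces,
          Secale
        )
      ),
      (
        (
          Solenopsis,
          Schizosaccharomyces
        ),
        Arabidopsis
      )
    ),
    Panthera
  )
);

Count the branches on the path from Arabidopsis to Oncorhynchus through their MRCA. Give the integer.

The MRCA of Arabidopsis and Oncorhynchus is the node subtending ((((((Yersinia,(Abies,Acinonyx)),(Rana,Passer)),(Oncorhynchus,Prionailurus)),Glossina),(Kluyveromyces,Secale)),((Solenopsis,Schizosaccharomyces),Arabidopsis)).
From Arabidopsis up to that node: 2 branches. From Oncorhynchus up to the same node: 5 branches. Total: 2 + 5 = 7.

7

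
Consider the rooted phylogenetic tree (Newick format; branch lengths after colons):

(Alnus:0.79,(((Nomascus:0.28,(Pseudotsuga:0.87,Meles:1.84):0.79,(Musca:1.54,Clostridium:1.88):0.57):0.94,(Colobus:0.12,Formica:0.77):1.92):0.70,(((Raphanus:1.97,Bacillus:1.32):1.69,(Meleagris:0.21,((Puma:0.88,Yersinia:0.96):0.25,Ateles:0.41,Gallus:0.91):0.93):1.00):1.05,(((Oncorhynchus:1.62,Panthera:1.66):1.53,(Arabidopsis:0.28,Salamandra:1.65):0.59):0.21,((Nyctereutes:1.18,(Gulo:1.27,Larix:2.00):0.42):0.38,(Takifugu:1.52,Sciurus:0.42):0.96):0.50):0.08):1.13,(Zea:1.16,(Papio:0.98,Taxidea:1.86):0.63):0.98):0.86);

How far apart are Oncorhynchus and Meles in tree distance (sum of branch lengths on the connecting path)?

The path runs Oncorhynchus → … → MRCA → … → Meles; the MRCA is the node subtending (((Nomascus,(Pseudotsuga,Meles),(Musca,Clostridium)),(Colobus,Formica)),(((Raphanus,Bacillus),(Meleagris,((Puma,Yersinia),Ateles,Gallus))),(((Oncorhynchus,Panthera),(Arabidopsis,Salamandra)),((Nyctereutes,(Gulo,Larix)),(Takifugu,Sciurus)))),(Zea,(Papio,Taxidea))).
Branch lengths along that path: 1.62 + 1.53 + 0.21 + 0.08 + 1.13 + 0.70 + 0.94 + 0.79 + 1.84 = 8.84.

8.84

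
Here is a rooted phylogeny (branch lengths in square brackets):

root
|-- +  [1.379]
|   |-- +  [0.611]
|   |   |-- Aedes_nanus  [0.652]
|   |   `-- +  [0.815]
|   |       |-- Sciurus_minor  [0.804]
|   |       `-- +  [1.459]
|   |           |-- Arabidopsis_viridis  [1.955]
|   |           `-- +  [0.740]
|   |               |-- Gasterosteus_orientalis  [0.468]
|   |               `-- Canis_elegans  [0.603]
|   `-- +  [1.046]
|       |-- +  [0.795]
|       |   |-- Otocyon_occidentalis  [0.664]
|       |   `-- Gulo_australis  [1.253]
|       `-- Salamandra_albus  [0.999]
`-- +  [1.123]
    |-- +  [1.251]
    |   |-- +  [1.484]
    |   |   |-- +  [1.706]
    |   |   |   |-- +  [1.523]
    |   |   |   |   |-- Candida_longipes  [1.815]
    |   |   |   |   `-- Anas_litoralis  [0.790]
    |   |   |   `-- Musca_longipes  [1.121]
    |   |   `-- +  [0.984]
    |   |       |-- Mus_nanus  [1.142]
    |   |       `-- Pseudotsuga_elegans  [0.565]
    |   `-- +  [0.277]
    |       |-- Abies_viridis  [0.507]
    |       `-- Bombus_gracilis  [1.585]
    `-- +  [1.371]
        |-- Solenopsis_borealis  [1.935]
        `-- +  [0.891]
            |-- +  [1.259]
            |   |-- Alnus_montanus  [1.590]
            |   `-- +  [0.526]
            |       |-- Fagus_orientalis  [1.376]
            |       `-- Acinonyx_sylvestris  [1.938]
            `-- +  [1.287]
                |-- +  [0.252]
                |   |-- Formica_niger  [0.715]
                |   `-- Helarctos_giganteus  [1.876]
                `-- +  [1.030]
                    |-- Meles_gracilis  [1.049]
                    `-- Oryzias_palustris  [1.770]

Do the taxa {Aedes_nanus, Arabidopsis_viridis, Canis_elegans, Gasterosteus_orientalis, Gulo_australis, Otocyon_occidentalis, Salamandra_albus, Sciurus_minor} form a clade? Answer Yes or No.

Yes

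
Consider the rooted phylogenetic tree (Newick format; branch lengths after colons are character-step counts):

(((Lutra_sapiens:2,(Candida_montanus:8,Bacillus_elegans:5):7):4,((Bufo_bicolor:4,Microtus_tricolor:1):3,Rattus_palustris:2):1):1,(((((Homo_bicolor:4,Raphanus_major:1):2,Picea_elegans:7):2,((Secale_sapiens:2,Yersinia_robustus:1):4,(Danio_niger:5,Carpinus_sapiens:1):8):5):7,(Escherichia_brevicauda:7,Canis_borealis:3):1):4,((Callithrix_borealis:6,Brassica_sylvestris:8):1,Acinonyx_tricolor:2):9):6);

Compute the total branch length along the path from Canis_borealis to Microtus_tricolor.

The path runs Canis_borealis → … → MRCA → … → Microtus_tricolor; the MRCA is the root of the tree.
Branch lengths along that path: 3 + 1 + 4 + 6 + 1 + 1 + 3 + 1 = 20.

20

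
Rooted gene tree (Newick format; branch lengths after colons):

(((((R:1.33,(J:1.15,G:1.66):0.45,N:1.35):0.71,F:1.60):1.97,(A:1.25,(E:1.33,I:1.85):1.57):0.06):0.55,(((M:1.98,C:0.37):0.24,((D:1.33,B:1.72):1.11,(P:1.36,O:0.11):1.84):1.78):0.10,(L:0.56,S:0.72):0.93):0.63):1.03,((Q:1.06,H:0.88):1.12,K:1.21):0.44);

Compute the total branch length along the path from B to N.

9.92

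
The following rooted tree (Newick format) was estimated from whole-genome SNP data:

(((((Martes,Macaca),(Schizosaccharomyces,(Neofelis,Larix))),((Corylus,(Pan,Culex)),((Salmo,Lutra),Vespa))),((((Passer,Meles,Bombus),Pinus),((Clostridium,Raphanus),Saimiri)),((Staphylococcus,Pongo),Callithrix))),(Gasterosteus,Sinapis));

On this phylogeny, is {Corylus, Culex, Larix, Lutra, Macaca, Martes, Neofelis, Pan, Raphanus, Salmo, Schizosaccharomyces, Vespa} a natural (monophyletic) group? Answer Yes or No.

No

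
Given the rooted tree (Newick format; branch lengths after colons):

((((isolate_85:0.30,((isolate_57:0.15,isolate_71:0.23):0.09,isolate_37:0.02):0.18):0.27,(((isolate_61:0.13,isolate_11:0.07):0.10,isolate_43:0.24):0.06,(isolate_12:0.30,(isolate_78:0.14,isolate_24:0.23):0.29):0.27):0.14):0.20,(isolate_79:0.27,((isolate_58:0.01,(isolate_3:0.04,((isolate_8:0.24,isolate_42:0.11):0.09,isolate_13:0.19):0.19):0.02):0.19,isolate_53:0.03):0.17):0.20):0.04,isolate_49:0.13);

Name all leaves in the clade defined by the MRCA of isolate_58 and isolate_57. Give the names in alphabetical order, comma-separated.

isolate_11, isolate_12, isolate_13, isolate_24, isolate_3, isolate_37, isolate_42, isolate_43, isolate_53, isolate_57, isolate_58, isolate_61, isolate_71, isolate_78, isolate_79, isolate_8, isolate_85

Tracing isolate_58: it sits inside (isolate_58,(isolate_3,((isolate_8,isolate_42),isolate_13))).
Tracing isolate_57: it sits inside (isolate_57,isolate_71).
The smallest clade enclosing both is (((isolate_85,((isolate_57,isolate_71),isolate_37)),(((isolate_61,isolate_11),isolate_43),(isolate_12,(isolate_78,isolate_24)))),(isolate_79,((isolate_58,(isolate_3,((isolate_8,isolate_42),isolate_13))),isolate_53))); the answer is its 17 terminal taxa in alphabetical order.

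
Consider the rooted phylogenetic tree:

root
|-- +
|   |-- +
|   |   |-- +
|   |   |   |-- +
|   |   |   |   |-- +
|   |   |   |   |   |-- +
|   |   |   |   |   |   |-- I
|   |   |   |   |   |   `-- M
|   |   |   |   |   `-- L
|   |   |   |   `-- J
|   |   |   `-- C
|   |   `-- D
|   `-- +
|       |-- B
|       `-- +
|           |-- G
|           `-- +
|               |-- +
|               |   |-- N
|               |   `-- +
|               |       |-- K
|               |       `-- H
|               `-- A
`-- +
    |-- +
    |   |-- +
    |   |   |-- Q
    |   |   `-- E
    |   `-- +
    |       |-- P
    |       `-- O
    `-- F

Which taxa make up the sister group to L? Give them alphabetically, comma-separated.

I, M

L attaches to the tree at the node subtending ((I,M),L).
The other lineage descending from that same node — the sister group — is (I,M); its 2 tips in alphabetical order are the answer.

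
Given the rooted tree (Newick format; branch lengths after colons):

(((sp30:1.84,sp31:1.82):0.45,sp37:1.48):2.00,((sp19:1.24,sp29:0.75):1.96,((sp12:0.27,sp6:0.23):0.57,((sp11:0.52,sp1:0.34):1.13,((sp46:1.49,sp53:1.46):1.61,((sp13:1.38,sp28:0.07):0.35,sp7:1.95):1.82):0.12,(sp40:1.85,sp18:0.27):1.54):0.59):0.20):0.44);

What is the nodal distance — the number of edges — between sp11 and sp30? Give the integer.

8

The MRCA of sp11 and sp30 is the root of the tree.
From sp11 up to that node: 5 branches. From sp30 up to the same node: 3 branches. Total: 5 + 3 = 8.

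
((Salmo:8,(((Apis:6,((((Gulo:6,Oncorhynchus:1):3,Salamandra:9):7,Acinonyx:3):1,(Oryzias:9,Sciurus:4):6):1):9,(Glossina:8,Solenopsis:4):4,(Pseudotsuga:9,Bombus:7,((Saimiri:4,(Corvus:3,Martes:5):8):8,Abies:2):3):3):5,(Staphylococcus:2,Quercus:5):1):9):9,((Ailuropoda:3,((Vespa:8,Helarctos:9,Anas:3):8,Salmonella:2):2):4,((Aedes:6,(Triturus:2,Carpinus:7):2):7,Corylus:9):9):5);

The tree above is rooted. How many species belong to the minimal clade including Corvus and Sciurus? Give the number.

15

The MRCA of Corvus and Sciurus is the node subtending ((Apis,((((Gulo,Oncorhynchus),Salamandra),Acinonyx),(Oryzias,Sciurus))),(Glossina,Solenopsis),(Pseudotsuga,Bombus,((Saimiri,(Corvus,Martes)),Abies))).
That clade contains 15 terminal taxa: Abies, Acinonyx, Apis, Bombus, Corvus, Glossina, Gulo, Martes, Oncorhynchus, Oryzias, Pseudotsuga, Saimiri, Salamandra, Sciurus, Solenopsis.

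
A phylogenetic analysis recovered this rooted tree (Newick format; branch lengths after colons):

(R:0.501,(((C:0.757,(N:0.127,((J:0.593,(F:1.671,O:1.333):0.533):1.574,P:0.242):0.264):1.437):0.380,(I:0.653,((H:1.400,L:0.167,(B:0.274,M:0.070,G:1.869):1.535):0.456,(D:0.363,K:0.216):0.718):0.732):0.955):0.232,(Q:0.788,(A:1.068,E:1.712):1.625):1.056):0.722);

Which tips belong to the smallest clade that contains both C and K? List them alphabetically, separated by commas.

B, C, D, F, G, H, I, J, K, L, M, N, O, P

Tracing C: it sits inside (C,(N,((J,(F,O)),P))).
Tracing K: it sits inside (D,K).
The smallest clade enclosing both is ((C,(N,((J,(F,O)),P))),(I,((H,L,(B,M,G)),(D,K)))); the answer is its 14 terminal taxa in alphabetical order.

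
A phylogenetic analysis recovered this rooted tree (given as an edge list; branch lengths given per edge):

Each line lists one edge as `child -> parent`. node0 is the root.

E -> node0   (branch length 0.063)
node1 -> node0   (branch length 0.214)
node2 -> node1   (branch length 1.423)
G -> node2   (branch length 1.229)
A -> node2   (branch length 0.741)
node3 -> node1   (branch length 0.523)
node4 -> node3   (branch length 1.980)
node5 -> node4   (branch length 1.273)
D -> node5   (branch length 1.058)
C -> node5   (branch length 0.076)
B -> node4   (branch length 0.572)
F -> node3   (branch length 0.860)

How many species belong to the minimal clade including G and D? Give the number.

6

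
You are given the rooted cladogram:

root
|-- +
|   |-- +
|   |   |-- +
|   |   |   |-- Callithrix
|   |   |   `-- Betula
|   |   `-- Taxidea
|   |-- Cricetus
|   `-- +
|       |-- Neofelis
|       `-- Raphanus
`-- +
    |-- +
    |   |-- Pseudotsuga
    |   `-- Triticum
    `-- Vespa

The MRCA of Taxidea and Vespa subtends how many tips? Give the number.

The MRCA of Taxidea and Vespa is the root, so the clade is the entire tree.
That clade contains 9 terminal taxa: Betula, Callithrix, Cricetus, Neofelis, Pseudotsuga, Raphanus, Taxidea, Triticum, Vespa.

9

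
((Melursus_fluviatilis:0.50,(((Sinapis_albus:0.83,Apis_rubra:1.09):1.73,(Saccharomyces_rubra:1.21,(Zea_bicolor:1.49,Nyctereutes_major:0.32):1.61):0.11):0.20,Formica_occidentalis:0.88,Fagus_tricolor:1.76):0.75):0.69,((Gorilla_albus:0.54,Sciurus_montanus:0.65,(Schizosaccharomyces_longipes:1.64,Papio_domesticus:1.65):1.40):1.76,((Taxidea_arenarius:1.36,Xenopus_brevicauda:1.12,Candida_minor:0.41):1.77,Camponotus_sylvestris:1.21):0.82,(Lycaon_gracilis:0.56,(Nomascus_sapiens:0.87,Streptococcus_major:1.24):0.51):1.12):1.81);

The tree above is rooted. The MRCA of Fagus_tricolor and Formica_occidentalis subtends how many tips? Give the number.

7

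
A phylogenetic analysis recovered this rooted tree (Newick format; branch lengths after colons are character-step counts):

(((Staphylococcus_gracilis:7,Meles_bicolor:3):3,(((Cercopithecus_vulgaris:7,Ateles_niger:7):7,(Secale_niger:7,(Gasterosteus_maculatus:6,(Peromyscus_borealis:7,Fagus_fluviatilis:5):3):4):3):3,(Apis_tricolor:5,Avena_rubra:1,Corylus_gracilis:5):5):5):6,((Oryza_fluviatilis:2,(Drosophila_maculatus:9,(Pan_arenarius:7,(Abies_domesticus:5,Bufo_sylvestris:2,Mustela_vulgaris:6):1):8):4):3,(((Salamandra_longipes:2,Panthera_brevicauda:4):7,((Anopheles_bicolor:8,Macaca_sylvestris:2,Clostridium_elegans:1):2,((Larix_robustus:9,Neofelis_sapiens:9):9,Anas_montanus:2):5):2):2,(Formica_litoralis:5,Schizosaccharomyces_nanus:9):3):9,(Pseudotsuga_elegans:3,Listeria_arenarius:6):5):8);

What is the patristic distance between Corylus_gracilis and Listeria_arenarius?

The path runs Corylus_gracilis → … → MRCA → … → Listeria_arenarius; the MRCA is the root of the tree.
Branch lengths along that path: 5 + 5 + 5 + 6 + 8 + 5 + 6 = 40.

40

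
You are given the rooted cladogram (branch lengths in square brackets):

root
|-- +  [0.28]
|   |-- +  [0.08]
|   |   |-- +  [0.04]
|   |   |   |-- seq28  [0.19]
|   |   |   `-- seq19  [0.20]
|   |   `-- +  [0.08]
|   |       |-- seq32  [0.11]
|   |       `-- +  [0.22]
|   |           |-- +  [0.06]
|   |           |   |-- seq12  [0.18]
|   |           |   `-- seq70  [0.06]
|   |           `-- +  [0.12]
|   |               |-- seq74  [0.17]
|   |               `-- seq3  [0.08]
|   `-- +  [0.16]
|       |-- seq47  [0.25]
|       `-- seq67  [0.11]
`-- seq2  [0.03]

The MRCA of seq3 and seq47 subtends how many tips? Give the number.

9

The MRCA of seq3 and seq47 is the node subtending (((seq28,seq19),(seq32,((seq12,seq70),(seq74,seq3)))),(seq47,seq67)).
That clade contains 9 terminal taxa: seq12, seq19, seq28, seq3, seq32, seq47, seq67, seq70, seq74.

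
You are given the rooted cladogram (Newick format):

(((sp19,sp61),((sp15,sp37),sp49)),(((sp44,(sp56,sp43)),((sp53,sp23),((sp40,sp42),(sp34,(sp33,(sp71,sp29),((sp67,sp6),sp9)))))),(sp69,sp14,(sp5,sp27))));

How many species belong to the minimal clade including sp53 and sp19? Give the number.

23

The MRCA of sp53 and sp19 is the root, so the clade is the entire tree.
That clade contains 23 terminal taxa: sp14, sp15, sp19, sp23, sp27, sp29, sp33, sp34, sp37, sp40, sp42, sp43, sp44, sp49, sp5, sp53, sp56, sp6, sp61, sp67, sp69, sp71, sp9.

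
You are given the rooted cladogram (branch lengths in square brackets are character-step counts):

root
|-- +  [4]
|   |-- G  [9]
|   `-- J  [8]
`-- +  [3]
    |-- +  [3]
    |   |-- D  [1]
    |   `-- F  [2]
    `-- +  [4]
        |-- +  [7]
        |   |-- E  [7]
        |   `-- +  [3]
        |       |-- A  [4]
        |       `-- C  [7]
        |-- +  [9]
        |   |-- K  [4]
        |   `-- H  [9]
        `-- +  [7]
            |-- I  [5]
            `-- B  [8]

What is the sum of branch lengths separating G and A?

The path runs G → … → MRCA → … → A; the MRCA is the root of the tree.
Branch lengths along that path: 9 + 4 + 3 + 4 + 7 + 3 + 4 = 34.

34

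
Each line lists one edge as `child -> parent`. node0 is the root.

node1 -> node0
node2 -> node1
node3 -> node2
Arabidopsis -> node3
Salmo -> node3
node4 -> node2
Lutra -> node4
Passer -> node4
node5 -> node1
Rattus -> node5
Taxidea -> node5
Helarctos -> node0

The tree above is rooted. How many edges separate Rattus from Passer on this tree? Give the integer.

The MRCA of Rattus and Passer is the node subtending (((Arabidopsis,Salmo),(Lutra,Passer)),(Rattus,Taxidea)).
From Rattus up to that node: 2 branches. From Passer up to the same node: 3 branches. Total: 2 + 3 = 5.

5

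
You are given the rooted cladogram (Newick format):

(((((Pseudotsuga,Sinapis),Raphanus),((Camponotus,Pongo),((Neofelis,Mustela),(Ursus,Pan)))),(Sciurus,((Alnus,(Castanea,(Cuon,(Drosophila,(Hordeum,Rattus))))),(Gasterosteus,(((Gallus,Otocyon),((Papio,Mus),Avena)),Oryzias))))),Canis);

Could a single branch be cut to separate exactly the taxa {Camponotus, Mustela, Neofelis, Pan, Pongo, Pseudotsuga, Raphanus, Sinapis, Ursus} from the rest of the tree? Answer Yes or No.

The most recent common ancestor of these taxa subtends (((Pseudotsuga,Sinapis),Raphanus),((Camponotus,Pongo),((Neofelis,Mustela),(Ursus,Pan)))).
That clade has exactly 9 tips — every listed taxon and nothing else — so the group is monophyletic.

Yes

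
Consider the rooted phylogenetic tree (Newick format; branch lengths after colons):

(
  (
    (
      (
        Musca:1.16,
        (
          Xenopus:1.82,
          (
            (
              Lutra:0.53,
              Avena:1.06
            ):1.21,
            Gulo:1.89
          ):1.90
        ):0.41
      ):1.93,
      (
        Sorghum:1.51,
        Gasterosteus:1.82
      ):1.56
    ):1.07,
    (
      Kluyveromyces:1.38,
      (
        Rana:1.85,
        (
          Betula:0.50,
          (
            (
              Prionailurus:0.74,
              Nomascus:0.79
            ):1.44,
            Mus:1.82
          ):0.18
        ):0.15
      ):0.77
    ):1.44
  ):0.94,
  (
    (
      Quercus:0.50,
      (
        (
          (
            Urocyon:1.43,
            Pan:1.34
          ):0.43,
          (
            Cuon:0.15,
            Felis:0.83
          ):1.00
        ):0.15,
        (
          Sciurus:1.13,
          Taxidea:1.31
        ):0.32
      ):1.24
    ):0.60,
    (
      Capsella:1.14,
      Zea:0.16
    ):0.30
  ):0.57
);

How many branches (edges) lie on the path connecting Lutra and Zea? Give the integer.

The MRCA of Lutra and Zea is the root of the tree.
From Lutra up to that node: 7 branches. From Zea up to the same node: 3 branches. Total: 7 + 3 = 10.

10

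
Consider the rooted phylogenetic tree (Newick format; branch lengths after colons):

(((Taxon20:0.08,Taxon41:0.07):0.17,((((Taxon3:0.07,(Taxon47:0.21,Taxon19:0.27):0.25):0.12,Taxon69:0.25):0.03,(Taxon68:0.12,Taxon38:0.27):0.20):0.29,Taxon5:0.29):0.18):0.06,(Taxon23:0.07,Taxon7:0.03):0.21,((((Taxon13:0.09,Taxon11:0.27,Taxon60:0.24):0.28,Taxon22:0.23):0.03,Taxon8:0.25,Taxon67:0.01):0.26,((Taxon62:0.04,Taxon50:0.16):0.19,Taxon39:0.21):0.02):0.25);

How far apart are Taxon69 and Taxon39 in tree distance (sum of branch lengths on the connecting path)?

The path runs Taxon69 → … → MRCA → … → Taxon39; the MRCA is the root of the tree.
Branch lengths along that path: 0.25 + 0.03 + 0.29 + 0.18 + 0.06 + 0.25 + 0.02 + 0.21 = 1.29.

1.29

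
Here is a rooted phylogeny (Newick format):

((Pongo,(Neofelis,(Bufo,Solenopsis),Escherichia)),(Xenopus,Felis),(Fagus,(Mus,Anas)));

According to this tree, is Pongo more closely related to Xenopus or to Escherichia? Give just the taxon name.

Escherichia

The MRCA of Pongo and Escherichia subtends (Pongo,(Neofelis,(Bufo,Solenopsis),Escherichia)) (5 taxa).
The MRCA of Pongo and Xenopus is the root, subtending the entire tree (10 taxa).
The first is nested inside the second, so Pongo shares a more recent common ancestor with Escherichia.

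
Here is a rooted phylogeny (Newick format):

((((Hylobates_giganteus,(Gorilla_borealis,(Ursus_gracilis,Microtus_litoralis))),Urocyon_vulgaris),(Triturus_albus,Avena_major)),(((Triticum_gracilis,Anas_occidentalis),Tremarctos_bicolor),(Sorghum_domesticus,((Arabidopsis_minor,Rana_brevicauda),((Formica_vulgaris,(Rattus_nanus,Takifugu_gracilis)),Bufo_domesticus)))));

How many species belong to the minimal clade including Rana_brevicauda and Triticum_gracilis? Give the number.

The MRCA of Rana_brevicauda and Triticum_gracilis is the node subtending (((Triticum_gracilis,Anas_occidentalis),Tremarctos_bicolor),(Sorghum_domesticus,((Arabidopsis_minor,Rana_brevicauda),((Formica_vulgaris,(Rattus_nanus,Takifugu_gracilis)),Bufo_domesticus)))).
That clade contains 10 terminal taxa: Anas_occidentalis, Arabidopsis_minor, Bufo_domesticus, Formica_vulgaris, Rana_brevicauda, Rattus_nanus, Sorghum_domesticus, Takifugu_gracilis, Tremarctos_bicolor, Triticum_gracilis.

10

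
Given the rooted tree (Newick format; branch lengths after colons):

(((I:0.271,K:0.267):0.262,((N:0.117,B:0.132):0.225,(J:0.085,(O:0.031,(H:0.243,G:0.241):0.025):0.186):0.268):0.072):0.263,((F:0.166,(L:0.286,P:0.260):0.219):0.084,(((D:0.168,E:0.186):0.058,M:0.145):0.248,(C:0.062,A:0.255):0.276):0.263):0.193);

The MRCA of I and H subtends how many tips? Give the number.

The MRCA of I and H is the node subtending ((I,K),((N,B),(J,(O,(H,G))))).
That clade contains 8 terminal taxa: B, G, H, I, J, K, N, O.

8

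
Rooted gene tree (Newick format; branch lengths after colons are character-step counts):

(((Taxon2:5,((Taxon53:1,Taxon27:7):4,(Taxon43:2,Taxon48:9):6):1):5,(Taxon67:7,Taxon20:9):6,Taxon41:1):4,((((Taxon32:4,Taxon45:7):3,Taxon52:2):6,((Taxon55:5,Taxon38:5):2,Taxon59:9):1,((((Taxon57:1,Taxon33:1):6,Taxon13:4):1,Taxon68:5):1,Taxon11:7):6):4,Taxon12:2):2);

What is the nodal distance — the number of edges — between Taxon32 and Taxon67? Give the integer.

8

The MRCA of Taxon32 and Taxon67 is the root of the tree.
From Taxon32 up to that node: 5 branches. From Taxon67 up to the same node: 3 branches. Total: 5 + 3 = 8.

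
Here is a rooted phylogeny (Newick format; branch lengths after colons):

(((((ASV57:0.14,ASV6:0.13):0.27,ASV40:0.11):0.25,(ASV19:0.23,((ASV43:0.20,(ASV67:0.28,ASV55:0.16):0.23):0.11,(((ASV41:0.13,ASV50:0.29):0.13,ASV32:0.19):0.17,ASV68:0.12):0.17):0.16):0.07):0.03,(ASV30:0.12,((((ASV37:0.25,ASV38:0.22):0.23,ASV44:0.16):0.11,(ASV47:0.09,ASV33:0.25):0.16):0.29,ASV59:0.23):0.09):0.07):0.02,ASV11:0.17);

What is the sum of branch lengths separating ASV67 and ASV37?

1.92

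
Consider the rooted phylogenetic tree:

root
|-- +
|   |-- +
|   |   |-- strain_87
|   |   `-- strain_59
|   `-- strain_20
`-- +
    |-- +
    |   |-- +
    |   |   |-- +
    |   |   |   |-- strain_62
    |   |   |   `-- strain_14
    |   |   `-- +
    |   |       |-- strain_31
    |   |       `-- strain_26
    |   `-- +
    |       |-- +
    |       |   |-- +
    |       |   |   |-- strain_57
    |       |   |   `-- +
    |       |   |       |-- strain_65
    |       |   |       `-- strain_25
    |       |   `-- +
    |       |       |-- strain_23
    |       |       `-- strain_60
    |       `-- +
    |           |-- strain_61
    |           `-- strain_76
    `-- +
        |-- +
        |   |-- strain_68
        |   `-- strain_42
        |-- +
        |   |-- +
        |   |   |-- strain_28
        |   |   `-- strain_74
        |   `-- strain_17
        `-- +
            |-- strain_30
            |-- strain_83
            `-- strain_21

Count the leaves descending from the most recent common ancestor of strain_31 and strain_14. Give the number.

4

The MRCA of strain_31 and strain_14 is the node subtending ((strain_62,strain_14),(strain_31,strain_26)).
That clade contains 4 terminal taxa: strain_14, strain_26, strain_31, strain_62.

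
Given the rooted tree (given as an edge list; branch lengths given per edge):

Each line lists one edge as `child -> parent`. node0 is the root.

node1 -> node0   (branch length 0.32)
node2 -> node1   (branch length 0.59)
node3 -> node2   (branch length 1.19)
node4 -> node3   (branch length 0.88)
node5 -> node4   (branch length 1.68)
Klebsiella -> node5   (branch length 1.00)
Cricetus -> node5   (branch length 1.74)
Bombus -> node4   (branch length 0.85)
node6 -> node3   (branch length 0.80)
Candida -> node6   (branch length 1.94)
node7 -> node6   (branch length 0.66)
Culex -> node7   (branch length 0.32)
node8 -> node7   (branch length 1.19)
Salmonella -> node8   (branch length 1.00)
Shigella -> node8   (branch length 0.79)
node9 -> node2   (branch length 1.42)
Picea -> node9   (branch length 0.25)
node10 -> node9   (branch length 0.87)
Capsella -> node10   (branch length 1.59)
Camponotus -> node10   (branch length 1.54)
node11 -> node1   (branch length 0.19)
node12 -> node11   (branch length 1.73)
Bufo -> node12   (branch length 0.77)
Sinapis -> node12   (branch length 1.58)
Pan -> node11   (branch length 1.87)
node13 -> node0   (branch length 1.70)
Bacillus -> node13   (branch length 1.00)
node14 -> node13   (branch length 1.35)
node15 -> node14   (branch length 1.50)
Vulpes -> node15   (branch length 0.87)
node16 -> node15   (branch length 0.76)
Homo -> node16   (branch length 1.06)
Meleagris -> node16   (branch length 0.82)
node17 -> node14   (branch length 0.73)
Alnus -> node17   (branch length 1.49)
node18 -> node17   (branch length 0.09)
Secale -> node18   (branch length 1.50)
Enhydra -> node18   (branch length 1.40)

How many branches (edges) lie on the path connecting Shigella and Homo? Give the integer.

The MRCA of Shigella and Homo is the root of the tree.
From Shigella up to that node: 7 branches. From Homo up to the same node: 5 branches. Total: 7 + 5 = 12.

12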